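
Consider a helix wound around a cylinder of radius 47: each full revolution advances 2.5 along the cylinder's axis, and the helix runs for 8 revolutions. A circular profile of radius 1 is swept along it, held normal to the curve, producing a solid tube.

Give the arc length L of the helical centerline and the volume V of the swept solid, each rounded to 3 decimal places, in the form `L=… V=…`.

L=2362.562 V=7422.208

2πR = 2π·47 = 295.309709
per-turn = √(295.309709² + 2.5²) = √(87207.8245 + 6.25) = √87214.0745 = 295.320291
L = 8 × 295.320291 = 2362.562331
V = π·1² × L = 3.141593 × 2362.562331 = 7422.208462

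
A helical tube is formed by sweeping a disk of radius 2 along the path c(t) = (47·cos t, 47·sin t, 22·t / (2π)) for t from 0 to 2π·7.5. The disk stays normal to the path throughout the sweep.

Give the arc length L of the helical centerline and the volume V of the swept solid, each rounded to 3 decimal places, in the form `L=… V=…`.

L=2220.960 V=27909.412

2πR = 2π·47 = 295.309709
per-turn = √(295.309709² + 22²) = √(87207.8245 + 484) = √87691.8245 = 296.128054
L = 7.5 × 296.128054 = 2220.960407
V = π·2² × L = 12.566371 × 2220.960407 = 27909.411588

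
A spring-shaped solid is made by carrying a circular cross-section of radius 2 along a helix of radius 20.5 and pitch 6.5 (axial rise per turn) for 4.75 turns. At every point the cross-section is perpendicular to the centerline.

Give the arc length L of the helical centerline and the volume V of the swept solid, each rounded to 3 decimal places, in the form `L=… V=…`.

2πR = 2π·20.5 = 128.805299
per-turn = √(128.805299² + 6.5²) = √(16590.8050 + 42.25) = √16633.0550 = 128.969202
L = 4.75 × 128.969202 = 612.603708
V = π·2² × L = 12.566371 × 612.603708 = 7698.205238

L=612.604 V=7698.205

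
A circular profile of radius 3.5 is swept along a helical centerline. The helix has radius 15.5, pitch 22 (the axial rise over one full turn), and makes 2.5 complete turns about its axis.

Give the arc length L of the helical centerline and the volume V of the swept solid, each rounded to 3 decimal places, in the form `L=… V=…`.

2πR = 2π·15.5 = 97.389372
per-turn = √(97.389372² + 22²) = √(9484.6898 + 484) = √9968.6898 = 99.843326
L = 2.5 × 99.843326 = 249.608316
V = π·3.5² × L = 38.484510 × 249.608316 = 9606.053736

L=249.608 V=9606.054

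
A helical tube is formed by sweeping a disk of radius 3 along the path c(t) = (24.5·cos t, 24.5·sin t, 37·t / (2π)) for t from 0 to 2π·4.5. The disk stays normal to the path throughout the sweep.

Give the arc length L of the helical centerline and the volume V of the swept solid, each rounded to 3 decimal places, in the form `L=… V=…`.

L=712.450 V=20144.047

2πR = 2π·24.5 = 153.938040
per-turn = √(153.938040² + 37²) = √(23696.9202 + 1369) = √25065.9202 = 158.322204
L = 4.5 × 158.322204 = 712.449916
V = π·3² × L = 28.274334 × 712.449916 = 20144.046811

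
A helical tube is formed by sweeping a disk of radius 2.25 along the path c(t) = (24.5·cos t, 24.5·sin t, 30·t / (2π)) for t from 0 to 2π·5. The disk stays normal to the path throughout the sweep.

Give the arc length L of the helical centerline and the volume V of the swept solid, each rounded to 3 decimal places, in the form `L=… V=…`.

L=784.170 V=12471.689

2πR = 2π·24.5 = 153.938040
per-turn = √(153.938040² + 30²) = √(23696.9202 + 900) = √24596.9202 = 156.834053
L = 5 × 156.834053 = 784.170265
V = π·2.25² × L = 15.904313 × 784.170265 = 12471.689187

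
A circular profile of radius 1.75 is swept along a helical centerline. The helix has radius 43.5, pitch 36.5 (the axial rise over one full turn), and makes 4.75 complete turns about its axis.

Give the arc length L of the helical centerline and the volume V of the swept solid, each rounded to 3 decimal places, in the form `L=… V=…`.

2πR = 2π·43.5 = 273.318561
per-turn = √(273.318561² + 36.5²) = √(74703.0357 + 1332.25) = √76035.2857 = 275.744965
L = 4.75 × 275.744965 = 1309.788584
V = π·1.75² × L = 9.621128 × 1309.788584 = 12601.642964

L=1309.789 V=12601.643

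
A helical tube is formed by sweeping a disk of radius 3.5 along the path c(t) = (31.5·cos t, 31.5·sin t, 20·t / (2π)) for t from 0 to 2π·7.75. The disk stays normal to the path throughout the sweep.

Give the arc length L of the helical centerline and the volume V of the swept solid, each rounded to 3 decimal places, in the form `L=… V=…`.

2πR = 2π·31.5 = 197.920337
per-turn = √(197.920337² + 20²) = √(39172.4599 + 400) = √39572.4599 = 198.928278
L = 7.75 × 198.928278 = 1541.694156
V = π·3.5² × L = 38.484510 × 1541.694156 = 59331.344176

L=1541.694 V=59331.344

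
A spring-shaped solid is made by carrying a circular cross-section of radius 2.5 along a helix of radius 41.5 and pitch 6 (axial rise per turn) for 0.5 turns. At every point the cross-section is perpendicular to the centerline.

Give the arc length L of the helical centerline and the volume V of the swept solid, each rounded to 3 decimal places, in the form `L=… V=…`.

L=130.411 V=2560.606

2πR = 2π·41.5 = 260.752190
per-turn = √(260.752190² + 6²) = √(67991.7047 + 36) = √68027.7047 = 260.821212
L = 0.5 × 260.821212 = 130.410606
V = π·2.5² × L = 19.634954 × 130.410606 = 2560.606263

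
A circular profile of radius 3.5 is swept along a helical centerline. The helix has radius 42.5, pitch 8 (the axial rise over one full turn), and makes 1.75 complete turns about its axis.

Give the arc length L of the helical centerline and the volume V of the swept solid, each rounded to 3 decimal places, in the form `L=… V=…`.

2πR = 2π·42.5 = 267.035376
per-turn = √(267.035376² + 8²) = √(71307.8918 + 64) = √71371.8918 = 267.155183
L = 1.75 × 267.155183 = 467.521570
V = π·3.5² × L = 38.484510 × 467.521570 = 17992.338548

L=467.522 V=17992.339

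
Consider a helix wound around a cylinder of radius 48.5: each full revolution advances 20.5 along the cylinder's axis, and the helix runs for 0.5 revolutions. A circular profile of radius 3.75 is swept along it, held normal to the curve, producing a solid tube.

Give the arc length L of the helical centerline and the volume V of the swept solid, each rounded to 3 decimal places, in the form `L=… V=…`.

L=152.712 V=6746.593

2πR = 2π·48.5 = 304.734487
per-turn = √(304.734487² + 20.5²) = √(92863.1078 + 420.25) = √93283.3578 = 305.423244
L = 0.5 × 305.423244 = 152.711622
V = π·3.75² × L = 44.178647 × 152.711622 = 6746.592788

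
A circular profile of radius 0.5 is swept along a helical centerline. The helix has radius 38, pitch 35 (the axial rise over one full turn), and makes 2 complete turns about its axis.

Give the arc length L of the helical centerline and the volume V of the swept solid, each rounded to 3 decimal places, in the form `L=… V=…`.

L=482.625 V=379.053

2πR = 2π·38 = 238.761042
per-turn = √(238.761042² + 35²) = √(57006.8350 + 1225) = √58231.8350 = 241.312733
L = 2 × 241.312733 = 482.625466
V = π·0.5² × L = 0.785398 × 482.625466 = 379.053154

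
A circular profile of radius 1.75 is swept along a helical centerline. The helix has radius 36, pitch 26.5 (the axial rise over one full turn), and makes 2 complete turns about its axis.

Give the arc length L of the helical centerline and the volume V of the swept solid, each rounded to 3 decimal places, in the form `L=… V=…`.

L=455.483 V=4382.264

2πR = 2π·36 = 226.194671
per-turn = √(226.194671² + 26.5²) = √(51164.0292 + 702.25) = √51866.2792 = 227.741694
L = 2 × 227.741694 = 455.483388
V = π·1.75² × L = 9.621128 × 455.483388 = 4382.263752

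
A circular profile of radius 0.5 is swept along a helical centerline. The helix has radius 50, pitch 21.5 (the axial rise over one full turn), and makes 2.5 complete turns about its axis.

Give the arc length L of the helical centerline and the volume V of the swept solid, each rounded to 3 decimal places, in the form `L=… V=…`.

2πR = 2π·50 = 314.159265
per-turn = √(314.159265² + 21.5²) = √(98696.0440 + 462.25) = √99158.2940 = 314.894100
L = 2.5 × 314.894100 = 787.235249
V = π·0.5² × L = 0.785398 × 787.235249 = 618.293119

L=787.235 V=618.293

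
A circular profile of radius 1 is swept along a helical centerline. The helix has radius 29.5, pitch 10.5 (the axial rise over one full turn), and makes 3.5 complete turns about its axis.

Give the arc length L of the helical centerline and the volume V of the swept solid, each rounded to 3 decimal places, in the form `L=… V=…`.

2πR = 2π·29.5 = 185.353967
per-turn = √(185.353967² + 10.5²) = √(34356.0929 + 110.25) = √34466.3429 = 185.651132
L = 3.5 × 185.651132 = 649.778963
V = π·1² × L = 3.141593 × 649.778963 = 2041.340817

L=649.779 V=2041.341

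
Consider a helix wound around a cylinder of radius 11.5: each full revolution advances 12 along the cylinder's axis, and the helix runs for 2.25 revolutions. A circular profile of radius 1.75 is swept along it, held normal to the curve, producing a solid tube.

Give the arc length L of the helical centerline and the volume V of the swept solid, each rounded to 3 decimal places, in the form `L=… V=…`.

2πR = 2π·11.5 = 72.256631
per-turn = √(72.256631² + 12²) = √(5221.0207 + 144) = √5365.0207 = 73.246302
L = 2.25 × 73.246302 = 164.804179
V = π·1.75² × L = 9.621128 × 164.804179 = 1585.602020

L=164.804 V=1585.602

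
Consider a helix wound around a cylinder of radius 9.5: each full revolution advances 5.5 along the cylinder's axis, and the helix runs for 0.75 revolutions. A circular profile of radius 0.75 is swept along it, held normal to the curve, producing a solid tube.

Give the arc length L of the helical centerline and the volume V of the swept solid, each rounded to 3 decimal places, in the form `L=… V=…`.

L=44.957 V=79.446

2πR = 2π·9.5 = 59.690260
per-turn = √(59.690260² + 5.5²) = √(3562.9272 + 30.25) = √3593.1772 = 59.943116
L = 0.75 × 59.943116 = 44.957337
V = π·0.75² × L = 1.767146 × 44.957337 = 79.446173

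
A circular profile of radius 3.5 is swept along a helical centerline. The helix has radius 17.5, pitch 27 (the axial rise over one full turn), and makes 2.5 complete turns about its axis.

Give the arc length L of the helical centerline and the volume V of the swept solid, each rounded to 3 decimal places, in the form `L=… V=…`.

L=283.055 V=10893.252

2πR = 2π·17.5 = 109.955743
per-turn = √(109.955743² + 27²) = √(12090.2654 + 729) = √12819.2654 = 113.222195
L = 2.5 × 113.222195 = 283.055487
V = π·3.5² × L = 38.484510 × 283.055487 = 10893.251720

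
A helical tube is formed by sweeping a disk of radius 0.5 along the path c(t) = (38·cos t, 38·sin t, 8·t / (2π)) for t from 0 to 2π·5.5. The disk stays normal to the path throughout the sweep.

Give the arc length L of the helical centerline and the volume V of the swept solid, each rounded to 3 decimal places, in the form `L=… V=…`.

L=1313.923 V=1031.952

2πR = 2π·38 = 238.761042
per-turn = √(238.761042² + 8²) = √(57006.8350 + 64) = √57070.8350 = 238.895029
L = 5.5 × 238.895029 = 1313.922661
V = π·0.5² × L = 0.785398 × 1313.922661 = 1031.952445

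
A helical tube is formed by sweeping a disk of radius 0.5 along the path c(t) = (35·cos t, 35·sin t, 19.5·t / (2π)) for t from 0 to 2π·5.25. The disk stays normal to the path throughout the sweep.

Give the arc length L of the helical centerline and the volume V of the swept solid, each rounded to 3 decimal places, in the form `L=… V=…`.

2πR = 2π·35 = 219.911486
per-turn = √(219.911486² + 19.5²) = √(48361.0616 + 380.25) = √48741.3116 = 220.774345
L = 5.25 × 220.774345 = 1159.065313
V = π·0.5² × L = 0.785398 × 1159.065313 = 910.327768

L=1159.065 V=910.328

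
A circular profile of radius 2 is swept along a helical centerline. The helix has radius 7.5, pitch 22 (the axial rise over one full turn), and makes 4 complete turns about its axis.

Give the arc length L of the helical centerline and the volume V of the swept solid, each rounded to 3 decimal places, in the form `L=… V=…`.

2πR = 2π·7.5 = 47.123890
per-turn = √(47.123890² + 22²) = √(2220.6610 + 484) = √2704.6610 = 52.006355
L = 4 × 52.006355 = 208.025421
V = π·2² × L = 12.566371 × 208.025421 = 2614.124539

L=208.025 V=2614.125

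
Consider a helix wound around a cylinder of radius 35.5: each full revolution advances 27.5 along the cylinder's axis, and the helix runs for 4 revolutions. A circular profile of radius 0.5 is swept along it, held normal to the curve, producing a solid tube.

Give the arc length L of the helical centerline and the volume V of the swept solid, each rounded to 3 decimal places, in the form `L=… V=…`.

2πR = 2π·35.5 = 223.053078
per-turn = √(223.053078² + 27.5²) = √(49752.6758 + 756.25) = √50508.9258 = 224.741909
L = 4 × 224.741909 = 898.967637
V = π·0.5² × L = 0.785398 × 898.967637 = 706.047531

L=898.968 V=706.048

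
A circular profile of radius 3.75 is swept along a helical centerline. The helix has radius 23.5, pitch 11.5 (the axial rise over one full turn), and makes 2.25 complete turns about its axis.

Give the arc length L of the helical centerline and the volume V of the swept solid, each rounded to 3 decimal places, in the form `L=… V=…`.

L=333.230 V=14721.630

2πR = 2π·23.5 = 147.654855
per-turn = √(147.654855² + 11.5²) = √(21801.9561 + 132.25) = √21934.2061 = 148.102013
L = 2.25 × 148.102013 = 333.229528
V = π·3.75² × L = 44.178647 × 333.229528 = 14721.629595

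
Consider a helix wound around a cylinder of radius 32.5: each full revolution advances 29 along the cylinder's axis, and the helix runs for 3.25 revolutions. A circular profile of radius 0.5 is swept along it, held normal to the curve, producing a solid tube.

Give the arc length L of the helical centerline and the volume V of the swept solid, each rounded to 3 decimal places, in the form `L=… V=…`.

L=670.321 V=526.468

2πR = 2π·32.5 = 204.203522
per-turn = √(204.203522² + 29²) = √(41699.0786 + 841) = √42540.0786 = 206.252463
L = 3.25 × 206.252463 = 670.320506
V = π·0.5² × L = 0.785398 × 670.320506 = 526.468494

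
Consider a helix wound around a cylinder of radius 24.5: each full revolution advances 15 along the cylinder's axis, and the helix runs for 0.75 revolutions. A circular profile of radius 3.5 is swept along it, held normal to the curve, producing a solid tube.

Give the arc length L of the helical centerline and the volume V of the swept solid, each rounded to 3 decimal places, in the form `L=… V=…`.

L=116.000 V=4464.216

2πR = 2π·24.5 = 153.938040
per-turn = √(153.938040² + 15²) = √(23696.9202 + 225) = √23921.9202 = 154.667127
L = 0.75 × 154.667127 = 116.000345
V = π·3.5² × L = 38.484510 × 116.000345 = 4464.216447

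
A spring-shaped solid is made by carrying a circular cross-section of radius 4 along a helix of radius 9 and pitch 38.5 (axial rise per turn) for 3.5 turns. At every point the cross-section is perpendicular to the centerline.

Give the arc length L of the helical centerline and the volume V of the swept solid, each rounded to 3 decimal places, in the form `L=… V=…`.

2πR = 2π·9 = 56.548668
per-turn = √(56.548668² + 38.5²) = √(3197.7518 + 1482.25) = √4680.0018 = 68.410539
L = 3.5 × 68.410539 = 239.436886
V = π·4² × L = 50.265482 × 239.436886 = 12035.410592

L=239.437 V=12035.411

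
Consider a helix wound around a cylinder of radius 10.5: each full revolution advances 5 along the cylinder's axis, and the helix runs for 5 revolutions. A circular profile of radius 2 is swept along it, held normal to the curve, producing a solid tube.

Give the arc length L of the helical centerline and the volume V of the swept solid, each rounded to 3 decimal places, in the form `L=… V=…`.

L=330.813 V=4157.122

2πR = 2π·10.5 = 65.973446
per-turn = √(65.973446² + 5²) = √(4352.4955 + 25) = √4377.4955 = 66.162645
L = 5 × 66.162645 = 330.813223
V = π·2² × L = 12.566371 × 330.813223 = 4157.121565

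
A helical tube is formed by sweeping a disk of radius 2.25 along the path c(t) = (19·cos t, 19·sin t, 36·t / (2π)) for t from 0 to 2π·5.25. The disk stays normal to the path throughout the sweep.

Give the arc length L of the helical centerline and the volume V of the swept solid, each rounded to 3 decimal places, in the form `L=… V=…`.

2πR = 2π·19 = 119.380521
per-turn = √(119.380521² + 36²) = √(14251.7088 + 1296) = √15547.7088 = 124.690452
L = 5.25 × 124.690452 = 654.624872
V = π·2.25² × L = 15.904313 × 654.624872 = 10411.358731

L=654.625 V=10411.359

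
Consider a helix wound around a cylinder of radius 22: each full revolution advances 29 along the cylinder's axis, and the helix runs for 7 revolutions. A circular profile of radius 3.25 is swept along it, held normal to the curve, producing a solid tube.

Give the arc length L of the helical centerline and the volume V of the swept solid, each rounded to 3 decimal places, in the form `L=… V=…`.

2πR = 2π·22 = 138.230077
per-turn = √(138.230077² + 29²) = √(19107.5541 + 841) = √19948.5541 = 141.239350
L = 7 × 141.239350 = 988.675453
V = π·3.25² × L = 33.183072 × 988.675453 = 32807.289150

L=988.675 V=32807.289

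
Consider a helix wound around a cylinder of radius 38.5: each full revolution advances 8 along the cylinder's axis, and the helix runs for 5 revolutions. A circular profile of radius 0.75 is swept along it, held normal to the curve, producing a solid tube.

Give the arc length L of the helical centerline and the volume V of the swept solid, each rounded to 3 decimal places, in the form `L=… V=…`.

2πR = 2π·38.5 = 241.902634
per-turn = √(241.902634² + 8²) = √(58516.8845 + 64) = √58580.8845 = 242.034883
L = 5 × 242.034883 = 1210.174414
V = π·0.75² × L = 1.767146 × 1210.174414 = 2138.554715

L=1210.174 V=2138.555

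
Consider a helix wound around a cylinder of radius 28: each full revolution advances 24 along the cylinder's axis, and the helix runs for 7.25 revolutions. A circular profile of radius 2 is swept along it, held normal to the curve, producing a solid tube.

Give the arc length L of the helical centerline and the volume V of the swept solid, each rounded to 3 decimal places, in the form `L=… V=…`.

2πR = 2π·28 = 175.929189
per-turn = √(175.929189² + 24²) = √(30951.0794 + 576) = √31527.0794 = 177.558665
L = 7.25 × 177.558665 = 1287.300319
V = π·2² × L = 12.566371 × 1287.300319 = 16176.692899

L=1287.300 V=16176.693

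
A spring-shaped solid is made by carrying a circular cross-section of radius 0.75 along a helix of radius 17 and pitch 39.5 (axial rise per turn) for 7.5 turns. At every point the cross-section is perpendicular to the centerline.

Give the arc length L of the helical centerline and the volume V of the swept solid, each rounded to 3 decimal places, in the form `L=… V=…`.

L=854.128 V=1509.369

2πR = 2π·17 = 106.814150
per-turn = √(106.814150² + 39.5²) = √(11409.2627 + 1560.25) = √12969.5127 = 113.883768
L = 7.5 × 113.883768 = 854.128262
V = π·0.75² × L = 1.767146 × 854.128262 = 1509.369229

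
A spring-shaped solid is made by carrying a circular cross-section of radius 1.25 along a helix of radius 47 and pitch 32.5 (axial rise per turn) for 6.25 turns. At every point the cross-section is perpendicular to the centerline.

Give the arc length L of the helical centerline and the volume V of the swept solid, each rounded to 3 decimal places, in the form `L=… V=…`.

2πR = 2π·47 = 295.309709
per-turn = √(295.309709² + 32.5²) = √(87207.8245 + 1056.25) = √88264.0745 = 297.092704
L = 6.25 × 297.092704 = 1856.829397
V = π·1.25² × L = 4.908739 × 1856.829397 = 9114.689989

L=1856.829 V=9114.690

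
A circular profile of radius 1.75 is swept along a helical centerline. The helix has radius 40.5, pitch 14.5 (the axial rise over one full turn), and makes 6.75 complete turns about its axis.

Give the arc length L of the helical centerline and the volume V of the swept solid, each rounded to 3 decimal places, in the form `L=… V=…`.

L=1720.452 V=16552.689

2πR = 2π·40.5 = 254.469005
per-turn = √(254.469005² + 14.5²) = √(64754.4745 + 210.25) = √64964.7245 = 254.881785
L = 6.75 × 254.881785 = 1720.452051
V = π·1.75² × L = 9.621128 × 1720.452051 = 16552.688541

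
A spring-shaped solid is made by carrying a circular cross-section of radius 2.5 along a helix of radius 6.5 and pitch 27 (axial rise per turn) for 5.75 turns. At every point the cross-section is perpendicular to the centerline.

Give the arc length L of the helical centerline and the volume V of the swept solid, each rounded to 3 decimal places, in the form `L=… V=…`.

L=281.513 V=5527.496

2πR = 2π·6.5 = 40.840704
per-turn = √(40.840704² + 27²) = √(1667.9631 + 729) = √2396.9631 = 48.958790
L = 5.75 × 48.958790 = 281.513044
V = π·2.5² × L = 19.634954 × 281.513044 = 5527.495693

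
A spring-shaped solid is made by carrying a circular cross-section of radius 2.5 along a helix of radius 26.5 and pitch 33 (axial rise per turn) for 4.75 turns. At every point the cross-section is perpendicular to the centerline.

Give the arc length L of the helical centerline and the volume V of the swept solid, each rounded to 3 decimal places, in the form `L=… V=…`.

L=806.280 V=15831.265

2πR = 2π·26.5 = 166.504411
per-turn = √(166.504411² + 33²) = √(27723.7188 + 1089) = √28812.7188 = 169.743096
L = 4.75 × 169.743096 = 806.279708
V = π·2.5² × L = 19.634954 × 806.279708 = 15831.265041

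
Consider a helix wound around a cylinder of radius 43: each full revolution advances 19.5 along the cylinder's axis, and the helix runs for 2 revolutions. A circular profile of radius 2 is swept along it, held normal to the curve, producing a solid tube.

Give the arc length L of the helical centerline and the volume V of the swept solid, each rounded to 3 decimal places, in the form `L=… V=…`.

2πR = 2π·43 = 270.176968
per-turn = √(270.176968² + 19.5²) = √(72995.5942 + 380.25) = √73375.8442 = 270.879760
L = 2 × 270.879760 = 541.759519
V = π·2² × L = 12.566371 × 541.759519 = 6807.950902

L=541.760 V=6807.951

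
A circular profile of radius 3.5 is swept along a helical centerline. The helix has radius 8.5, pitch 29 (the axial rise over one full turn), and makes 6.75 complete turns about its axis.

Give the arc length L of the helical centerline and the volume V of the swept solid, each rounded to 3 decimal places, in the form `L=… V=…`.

2πR = 2π·8.5 = 53.407075
per-turn = √(53.407075² + 29²) = √(2852.3157 + 841) = √3693.3157 = 60.772656
L = 6.75 × 60.772656 = 410.215425
V = π·3.5² × L = 38.484510 × 410.215425 = 15786.939647

L=410.215 V=15786.940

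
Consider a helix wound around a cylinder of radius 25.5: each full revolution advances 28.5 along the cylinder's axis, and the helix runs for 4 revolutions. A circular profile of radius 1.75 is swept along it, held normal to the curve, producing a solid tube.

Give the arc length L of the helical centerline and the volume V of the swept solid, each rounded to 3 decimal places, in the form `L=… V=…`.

2πR = 2π·25.5 = 160.221225
per-turn = √(160.221225² + 28.5²) = √(25670.8410 + 812.25) = √26483.0910 = 162.736262
L = 4 × 162.736262 = 650.945049
V = π·1.75² × L = 9.621128 × 650.945049 = 6262.825313

L=650.945 V=6262.825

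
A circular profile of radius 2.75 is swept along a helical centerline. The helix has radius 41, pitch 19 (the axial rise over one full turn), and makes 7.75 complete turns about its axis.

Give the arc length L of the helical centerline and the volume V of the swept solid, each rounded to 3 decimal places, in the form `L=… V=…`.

2πR = 2π·41 = 257.610598
per-turn = √(257.610598² + 19²) = √(66363.2200 + 361) = √66724.2200 = 258.310317
L = 7.75 × 258.310317 = 2001.904959
V = π·2.75² × L = 23.758294 × 2001.904959 = 47561.847453

L=2001.905 V=47561.847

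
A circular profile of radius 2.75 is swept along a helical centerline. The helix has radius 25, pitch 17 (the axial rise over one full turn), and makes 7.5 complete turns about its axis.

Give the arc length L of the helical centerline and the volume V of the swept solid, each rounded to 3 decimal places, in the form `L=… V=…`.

L=1184.977 V=28153.021

2πR = 2π·25 = 157.079633
per-turn = √(157.079633² + 17²) = √(24674.0110 + 289) = √24963.0110 = 157.996870
L = 7.5 × 157.996870 = 1184.976527
V = π·2.75² × L = 23.758294 × 1184.976527 = 28153.021230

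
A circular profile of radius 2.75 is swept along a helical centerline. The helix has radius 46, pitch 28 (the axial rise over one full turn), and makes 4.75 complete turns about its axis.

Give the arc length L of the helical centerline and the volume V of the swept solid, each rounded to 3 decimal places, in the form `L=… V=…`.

L=1379.303 V=32769.893

2πR = 2π·46 = 289.026524
per-turn = √(289.026524² + 28²) = √(83536.3317 + 784) = √84320.3317 = 290.379634
L = 4.75 × 290.379634 = 1379.303260
V = π·2.75² × L = 23.758294 × 1379.303260 = 32769.892975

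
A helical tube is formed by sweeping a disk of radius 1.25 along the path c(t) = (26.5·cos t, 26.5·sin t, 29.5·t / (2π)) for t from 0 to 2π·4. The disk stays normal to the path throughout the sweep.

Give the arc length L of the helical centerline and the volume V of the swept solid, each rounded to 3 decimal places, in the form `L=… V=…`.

2πR = 2π·26.5 = 166.504411
per-turn = √(166.504411² + 29.5²) = √(27723.7188 + 870.25) = √28593.9688 = 169.097513
L = 4 × 169.097513 = 676.390050
V = π·1.25² × L = 4.908739 × 676.390050 = 3320.221895

L=676.390 V=3320.222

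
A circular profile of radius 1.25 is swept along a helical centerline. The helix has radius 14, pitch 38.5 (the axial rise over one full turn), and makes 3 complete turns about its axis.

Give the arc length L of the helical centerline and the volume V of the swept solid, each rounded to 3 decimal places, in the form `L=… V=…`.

2πR = 2π·14 = 87.964594
per-turn = √(87.964594² + 38.5²) = √(7737.7699 + 1482.25) = √9220.0199 = 96.020934
L = 3 × 96.020934 = 288.062803
V = π·1.25² × L = 4.908739 × 288.062803 = 1414.024979

L=288.063 V=1414.025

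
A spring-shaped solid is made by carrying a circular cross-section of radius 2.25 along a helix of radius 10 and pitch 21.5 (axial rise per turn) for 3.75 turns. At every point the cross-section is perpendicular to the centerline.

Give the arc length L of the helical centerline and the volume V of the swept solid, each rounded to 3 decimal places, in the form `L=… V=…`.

2πR = 2π·10 = 62.831853
per-turn = √(62.831853² + 21.5²) = √(3947.8418 + 462.25) = √4410.0918 = 66.408522
L = 3.75 × 66.408522 = 249.031957
V = π·2.25² × L = 15.904313 × 249.031957 = 3960.682136

L=249.032 V=3960.682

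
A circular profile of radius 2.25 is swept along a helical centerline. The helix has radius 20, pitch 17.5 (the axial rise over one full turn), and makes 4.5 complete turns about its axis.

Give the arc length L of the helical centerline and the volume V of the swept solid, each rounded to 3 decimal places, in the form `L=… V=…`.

L=570.944 V=9080.468

2πR = 2π·20 = 125.663706
per-turn = √(125.663706² + 17.5²) = √(15791.3670 + 306.25) = √16097.6170 = 126.876385
L = 4.5 × 126.876385 = 570.943732
V = π·2.25² × L = 15.904313 × 570.943732 = 9080.467710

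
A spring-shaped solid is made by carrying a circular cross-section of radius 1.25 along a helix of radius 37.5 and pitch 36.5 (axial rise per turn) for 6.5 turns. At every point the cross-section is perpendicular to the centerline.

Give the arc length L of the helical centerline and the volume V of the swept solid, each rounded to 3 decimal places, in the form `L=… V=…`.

L=1549.794 V=7607.532

2πR = 2π·37.5 = 235.619449
per-turn = √(235.619449² + 36.5²) = √(55516.5248 + 1332.25) = √56848.7748 = 238.429811
L = 6.5 × 238.429811 = 1549.793771
V = π·1.25² × L = 4.908739 × 1549.793771 = 7607.532385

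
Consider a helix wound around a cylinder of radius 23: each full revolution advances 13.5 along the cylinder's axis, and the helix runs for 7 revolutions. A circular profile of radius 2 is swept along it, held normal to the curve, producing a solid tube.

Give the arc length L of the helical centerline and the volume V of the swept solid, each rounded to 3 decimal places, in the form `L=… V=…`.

2πR = 2π·23 = 144.513262
per-turn = √(144.513262² + 13.5²) = √(20884.0829 + 182.25) = √21066.3329 = 145.142457
L = 7 × 145.142457 = 1015.997201
V = π·2² × L = 12.566371 × 1015.997201 = 12767.397373

L=1015.997 V=12767.397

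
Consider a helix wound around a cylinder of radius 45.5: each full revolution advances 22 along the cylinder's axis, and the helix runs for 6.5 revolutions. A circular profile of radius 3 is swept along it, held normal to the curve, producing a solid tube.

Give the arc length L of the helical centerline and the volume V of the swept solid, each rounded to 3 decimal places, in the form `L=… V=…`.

L=1863.746 V=52696.181

2πR = 2π·45.5 = 285.884931
per-turn = √(285.884931² + 22²) = √(81730.1940 + 484) = √82214.1940 = 286.730176
L = 6.5 × 286.730176 = 1863.746146
V = π·3² × L = 28.274334 × 1863.746146 = 52696.180817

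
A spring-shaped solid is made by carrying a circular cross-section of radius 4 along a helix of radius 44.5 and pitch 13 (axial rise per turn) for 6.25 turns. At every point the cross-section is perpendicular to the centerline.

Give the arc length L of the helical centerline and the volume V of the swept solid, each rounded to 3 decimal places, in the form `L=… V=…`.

2πR = 2π·44.5 = 279.601746
per-turn = √(279.601746² + 13²) = √(78177.1365 + 169) = √78346.1365 = 279.903799
L = 6.25 × 279.903799 = 1749.398741
V = π·4² × L = 50.265482 × 1749.398741 = 87934.371734

L=1749.399 V=87934.372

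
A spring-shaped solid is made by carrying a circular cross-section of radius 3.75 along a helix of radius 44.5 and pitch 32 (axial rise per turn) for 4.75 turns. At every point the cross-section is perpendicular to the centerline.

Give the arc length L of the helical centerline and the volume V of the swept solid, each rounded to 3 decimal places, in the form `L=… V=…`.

L=1336.778 V=59057.047

2πR = 2π·44.5 = 279.601746
per-turn = √(279.601746² + 32²) = √(78177.1365 + 1024) = √79201.1365 = 281.426965
L = 4.75 × 281.426965 = 1336.778082
V = π·3.75² × L = 44.178647 × 1336.778082 = 59057.046604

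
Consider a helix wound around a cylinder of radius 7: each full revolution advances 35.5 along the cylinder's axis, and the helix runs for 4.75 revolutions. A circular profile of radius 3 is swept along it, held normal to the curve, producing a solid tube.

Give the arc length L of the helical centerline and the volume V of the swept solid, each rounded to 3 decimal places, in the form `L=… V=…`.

L=268.478 V=7591.027

2πR = 2π·7 = 43.982297
per-turn = √(43.982297² + 35.5²) = √(1934.4425 + 1260.25) = √3194.6925 = 56.521611
L = 4.75 × 56.521611 = 268.477650
V = π·3² × L = 28.274334 × 268.477650 = 7591.026723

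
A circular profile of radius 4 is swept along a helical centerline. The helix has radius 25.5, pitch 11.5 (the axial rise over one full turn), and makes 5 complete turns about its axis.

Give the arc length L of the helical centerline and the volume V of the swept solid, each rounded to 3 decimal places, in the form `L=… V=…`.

2πR = 2π·25.5 = 160.221225
per-turn = √(160.221225² + 11.5²) = √(25670.8410 + 132.25) = √25803.0910 = 160.633406
L = 5 × 160.633406 = 803.167029
V = π·4² × L = 50.265482 × 803.167029 = 40371.578197

L=803.167 V=40371.578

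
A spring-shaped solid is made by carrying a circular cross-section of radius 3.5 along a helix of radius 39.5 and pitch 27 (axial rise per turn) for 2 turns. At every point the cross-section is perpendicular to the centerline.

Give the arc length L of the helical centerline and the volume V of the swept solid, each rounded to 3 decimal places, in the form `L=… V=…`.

2πR = 2π·39.5 = 248.185820
per-turn = √(248.185820² + 27²) = √(61596.2011 + 729) = √62325.2011 = 249.650157
L = 2 × 249.650157 = 499.300315
V = π·3.5² × L = 38.484510 × 499.300315 = 19215.327958

L=499.300 V=19215.328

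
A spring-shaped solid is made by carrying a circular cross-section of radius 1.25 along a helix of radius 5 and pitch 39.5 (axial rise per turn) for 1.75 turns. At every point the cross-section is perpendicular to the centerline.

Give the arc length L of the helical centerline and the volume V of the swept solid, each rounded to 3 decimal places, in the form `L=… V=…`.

2πR = 2π·5 = 31.415927
per-turn = √(31.415927² + 39.5²) = √(986.9604 + 1560.25) = √2547.2104 = 50.469896
L = 1.75 × 50.469896 = 88.322319
V = π·1.25² × L = 4.908739 × 88.322319 = 433.551168

L=88.322 V=433.551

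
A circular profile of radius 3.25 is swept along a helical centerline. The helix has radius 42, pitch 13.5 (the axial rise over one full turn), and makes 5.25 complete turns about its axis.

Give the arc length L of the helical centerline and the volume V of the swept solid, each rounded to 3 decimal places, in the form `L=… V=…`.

L=1387.254 V=46033.352

2πR = 2π·42 = 263.893783
per-turn = √(263.893783² + 13.5²) = √(69639.9287 + 182.25) = √69822.1787 = 264.238867
L = 5.25 × 264.238867 = 1387.254050
V = π·3.25² × L = 33.183072 × 1387.254050 = 46033.351582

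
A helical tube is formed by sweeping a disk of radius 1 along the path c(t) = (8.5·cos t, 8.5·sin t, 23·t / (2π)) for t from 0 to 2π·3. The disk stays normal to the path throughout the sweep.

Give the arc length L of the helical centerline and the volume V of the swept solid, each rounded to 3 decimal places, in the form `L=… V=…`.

2πR = 2π·8.5 = 53.407075
per-turn = √(53.407075² + 23²) = √(2852.3157 + 529) = √3381.3157 = 58.149081
L = 3 × 58.149081 = 174.447244
V = π·1² × L = 3.141593 × 174.447244 = 548.042181

L=174.447 V=548.042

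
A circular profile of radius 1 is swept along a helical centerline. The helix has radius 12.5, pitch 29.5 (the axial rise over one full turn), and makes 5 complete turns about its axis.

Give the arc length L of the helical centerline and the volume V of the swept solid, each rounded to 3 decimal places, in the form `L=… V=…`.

2πR = 2π·12.5 = 78.539816
per-turn = √(78.539816² + 29.5²) = √(6168.5028 + 870.25) = √7038.7528 = 83.897275
L = 5 × 83.897275 = 419.486375
V = π·1² × L = 3.141593 × 419.486375 = 1317.855314

L=419.486 V=1317.855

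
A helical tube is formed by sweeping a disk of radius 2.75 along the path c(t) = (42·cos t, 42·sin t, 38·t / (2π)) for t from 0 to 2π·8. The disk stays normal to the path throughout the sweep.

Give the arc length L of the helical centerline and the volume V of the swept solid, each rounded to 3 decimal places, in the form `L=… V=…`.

2πR = 2π·42 = 263.893783
per-turn = √(263.893783² + 38²) = √(69639.9287 + 1444) = √71083.9287 = 266.615695
L = 8 × 266.615695 = 2132.925558
V = π·2.75² × L = 23.758294 × 2132.925558 = 50674.673420

L=2132.926 V=50674.673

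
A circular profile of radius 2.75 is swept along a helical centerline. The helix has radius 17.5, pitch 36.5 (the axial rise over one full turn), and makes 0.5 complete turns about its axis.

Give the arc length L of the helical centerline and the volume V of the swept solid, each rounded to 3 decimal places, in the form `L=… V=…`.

L=57.928 V=1376.265

2πR = 2π·17.5 = 109.955743
per-turn = √(109.955743² + 36.5²) = √(12090.2654 + 1332.25) = √13422.5154 = 115.855580
L = 0.5 × 115.855580 = 57.927790
V = π·2.75² × L = 23.758294 × 57.927790 = 1376.265490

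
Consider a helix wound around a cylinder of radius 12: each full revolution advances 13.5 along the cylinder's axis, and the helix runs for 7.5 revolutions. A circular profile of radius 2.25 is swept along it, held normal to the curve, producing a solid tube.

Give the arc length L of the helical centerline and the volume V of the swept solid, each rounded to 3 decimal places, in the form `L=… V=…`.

L=574.480 V=9136.702

2πR = 2π·12 = 75.398224
per-turn = √(75.398224² + 13.5²) = √(5684.8921 + 182.25) = √5867.1421 = 76.597272
L = 7.5 × 76.597272 = 574.479543
V = π·2.25² × L = 15.904313 × 574.479543 = 9136.702351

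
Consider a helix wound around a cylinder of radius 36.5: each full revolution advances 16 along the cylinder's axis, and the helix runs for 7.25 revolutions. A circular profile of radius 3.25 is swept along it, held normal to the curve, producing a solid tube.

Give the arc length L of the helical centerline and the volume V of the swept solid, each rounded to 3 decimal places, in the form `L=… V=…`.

L=1666.729 V=55307.204

2πR = 2π·36.5 = 229.336264
per-turn = √(229.336264² + 16²) = √(52595.1219 + 256) = √52851.1219 = 229.893719
L = 7.25 × 229.893719 = 1666.729460
V = π·3.25² × L = 33.183072 × 1666.729460 = 55307.204344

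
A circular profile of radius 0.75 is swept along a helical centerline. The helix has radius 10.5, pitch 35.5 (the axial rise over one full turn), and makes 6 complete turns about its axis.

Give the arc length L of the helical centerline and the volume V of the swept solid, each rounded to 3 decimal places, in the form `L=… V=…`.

2πR = 2π·10.5 = 65.973446
per-turn = √(65.973446² + 35.5²) = √(4352.4955 + 1260.25) = √5612.7455 = 74.918259
L = 6 × 74.918259 = 449.509554
V = π·0.75² × L = 1.767146 × 449.509554 = 794.348951

L=449.510 V=794.349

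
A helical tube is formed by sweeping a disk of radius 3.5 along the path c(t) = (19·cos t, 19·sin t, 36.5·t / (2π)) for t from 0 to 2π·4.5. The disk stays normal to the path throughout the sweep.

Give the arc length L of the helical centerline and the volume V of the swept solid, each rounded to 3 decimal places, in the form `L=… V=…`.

2πR = 2π·19 = 119.380521
per-turn = √(119.380521² + 36.5²) = √(14251.7088 + 1332.25) = √15583.9588 = 124.835727
L = 4.5 × 124.835727 = 561.760772
V = π·3.5² × L = 38.484510 × 561.760772 = 21619.088046

L=561.761 V=21619.088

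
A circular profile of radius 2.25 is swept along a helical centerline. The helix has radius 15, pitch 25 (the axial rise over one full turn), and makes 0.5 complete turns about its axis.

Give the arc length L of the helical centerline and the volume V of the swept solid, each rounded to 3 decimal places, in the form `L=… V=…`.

L=48.754 V=775.392

2πR = 2π·15 = 94.247780
per-turn = √(94.247780² + 25²) = √(8882.6440 + 625) = √9507.6440 = 97.507148
L = 0.5 × 97.507148 = 48.753574
V = π·2.25² × L = 15.904313 × 48.753574 = 775.392093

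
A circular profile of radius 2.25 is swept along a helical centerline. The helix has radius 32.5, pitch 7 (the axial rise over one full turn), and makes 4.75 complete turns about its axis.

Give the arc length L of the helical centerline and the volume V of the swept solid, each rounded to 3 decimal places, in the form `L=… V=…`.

2πR = 2π·32.5 = 204.203522
per-turn = √(204.203522² + 7²) = √(41699.0786 + 49) = √41748.0786 = 204.323466
L = 4.75 × 204.323466 = 970.536462
V = π·2.25² × L = 15.904313 × 970.536462 = 15435.715478

L=970.536 V=15435.715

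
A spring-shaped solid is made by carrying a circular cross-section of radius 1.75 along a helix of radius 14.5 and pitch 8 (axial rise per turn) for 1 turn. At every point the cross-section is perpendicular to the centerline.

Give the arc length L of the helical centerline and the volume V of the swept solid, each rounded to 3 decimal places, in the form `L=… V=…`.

L=91.457 V=879.917

2πR = 2π·14.5 = 91.106187
per-turn = √(91.106187² + 8²) = √(8300.3373 + 64) = √8364.3373 = 91.456751
L = 1 × 91.456751 = 91.456751
V = π·1.75² × L = 9.621128 × 91.456751 = 879.917062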